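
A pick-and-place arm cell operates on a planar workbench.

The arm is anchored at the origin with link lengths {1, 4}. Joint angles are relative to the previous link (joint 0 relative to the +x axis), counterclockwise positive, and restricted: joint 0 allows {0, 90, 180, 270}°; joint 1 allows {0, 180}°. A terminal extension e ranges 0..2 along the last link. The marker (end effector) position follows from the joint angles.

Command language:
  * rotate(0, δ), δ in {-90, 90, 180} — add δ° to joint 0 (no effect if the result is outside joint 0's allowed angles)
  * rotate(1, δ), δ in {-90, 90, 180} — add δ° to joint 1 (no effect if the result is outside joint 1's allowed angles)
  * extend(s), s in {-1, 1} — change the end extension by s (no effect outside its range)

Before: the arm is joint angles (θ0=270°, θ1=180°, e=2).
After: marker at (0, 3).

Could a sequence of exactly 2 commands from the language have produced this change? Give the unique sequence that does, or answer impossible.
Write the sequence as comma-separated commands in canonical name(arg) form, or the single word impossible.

extend(-1), extend(-1)

start: joint angles (θ0=270°, θ1=180°, e=2)
t=1 extend(-1) ⇒ joint angles (θ0=270°, θ1=180°, e=1)
t=2 extend(-1) ⇒ joint angles (θ0=270°, θ1=180°, e=0)
no rival 2-sequence matches.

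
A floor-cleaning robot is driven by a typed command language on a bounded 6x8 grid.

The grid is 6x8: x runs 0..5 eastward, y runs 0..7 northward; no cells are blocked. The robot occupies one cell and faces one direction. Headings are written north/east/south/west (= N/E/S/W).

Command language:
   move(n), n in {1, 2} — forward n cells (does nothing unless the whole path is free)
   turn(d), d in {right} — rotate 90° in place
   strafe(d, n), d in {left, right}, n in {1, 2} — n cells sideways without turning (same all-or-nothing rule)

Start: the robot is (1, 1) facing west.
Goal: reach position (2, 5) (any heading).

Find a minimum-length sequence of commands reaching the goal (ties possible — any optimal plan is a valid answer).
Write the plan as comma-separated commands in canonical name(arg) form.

strafe(right, 2), strafe(right, 2), turn(right), strafe(right, 1)

t0: (1, 1) facing west
1. strafe(right, 2) → (1, 3) facing west
2. strafe(right, 2) → (1, 5) facing west
3. turn(right) → (1, 5) facing north
4. strafe(right, 1) → (2, 5) facing north
nothing shorter than 4 reaches the goal.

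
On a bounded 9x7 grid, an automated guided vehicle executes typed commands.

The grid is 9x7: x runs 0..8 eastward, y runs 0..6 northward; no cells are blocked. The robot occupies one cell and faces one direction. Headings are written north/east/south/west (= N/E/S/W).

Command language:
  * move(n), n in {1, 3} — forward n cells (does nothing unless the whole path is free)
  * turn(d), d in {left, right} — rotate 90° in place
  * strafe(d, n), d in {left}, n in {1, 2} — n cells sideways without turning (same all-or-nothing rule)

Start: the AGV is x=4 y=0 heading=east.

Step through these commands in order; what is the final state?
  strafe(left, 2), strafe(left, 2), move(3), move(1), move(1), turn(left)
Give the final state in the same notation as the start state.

x=8 y=4 heading=north

t0: x=4 y=0 heading=east
step 1 (strafe(left, 2)): x=4 y=2 heading=east
step 2 (strafe(left, 2)): x=4 y=4 heading=east
step 3 (move(3)): x=7 y=4 heading=east
step 4 (move(1)): x=8 y=4 heading=east
step 5 (move(1)): x=8 y=4 heading=east
step 6 (turn(left)): x=8 y=4 heading=north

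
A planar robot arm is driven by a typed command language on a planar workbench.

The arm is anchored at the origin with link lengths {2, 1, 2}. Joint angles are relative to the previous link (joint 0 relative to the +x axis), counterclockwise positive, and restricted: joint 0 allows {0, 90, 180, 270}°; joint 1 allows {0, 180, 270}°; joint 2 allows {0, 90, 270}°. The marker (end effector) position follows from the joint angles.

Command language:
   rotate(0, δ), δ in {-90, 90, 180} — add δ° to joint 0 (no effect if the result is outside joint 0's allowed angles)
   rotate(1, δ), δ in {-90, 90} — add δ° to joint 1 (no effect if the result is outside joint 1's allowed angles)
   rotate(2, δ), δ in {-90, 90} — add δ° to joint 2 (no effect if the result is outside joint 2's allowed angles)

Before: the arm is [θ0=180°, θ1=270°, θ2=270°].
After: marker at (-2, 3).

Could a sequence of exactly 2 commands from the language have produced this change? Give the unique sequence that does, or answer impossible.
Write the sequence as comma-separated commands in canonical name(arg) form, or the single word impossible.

rotate(2, -90), rotate(2, 90)

key: order matters: swapping rotate(2, -90) and rotate(2, 90) lands elsewhere
start: [θ0=180°, θ1=270°, θ2=270°]
step 1 (rotate(2, -90)): [θ0=180°, θ1=270°, θ2=270°]
step 2 (rotate(2, 90)): [θ0=180°, θ1=270°, θ2=0°]
uniquely the one of 49 2-step routes that fits.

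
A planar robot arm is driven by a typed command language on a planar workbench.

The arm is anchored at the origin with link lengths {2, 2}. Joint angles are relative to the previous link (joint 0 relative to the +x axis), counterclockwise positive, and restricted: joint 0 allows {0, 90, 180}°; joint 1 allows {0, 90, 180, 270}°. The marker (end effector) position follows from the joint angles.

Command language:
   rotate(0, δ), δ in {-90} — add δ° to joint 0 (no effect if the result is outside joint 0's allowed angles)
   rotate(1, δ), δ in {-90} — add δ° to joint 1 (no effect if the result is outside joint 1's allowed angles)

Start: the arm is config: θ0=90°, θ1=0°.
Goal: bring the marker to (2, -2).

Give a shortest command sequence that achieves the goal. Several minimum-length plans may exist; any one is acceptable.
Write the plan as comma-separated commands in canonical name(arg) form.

initial: config: θ0=90°, θ1=0°
1. rotate(1, -90) → config: θ0=90°, θ1=270°
2. rotate(0, -90) → config: θ0=0°, θ1=270°
minimal: 2 command(s), checked below 2.

rotate(1, -90), rotate(0, -90)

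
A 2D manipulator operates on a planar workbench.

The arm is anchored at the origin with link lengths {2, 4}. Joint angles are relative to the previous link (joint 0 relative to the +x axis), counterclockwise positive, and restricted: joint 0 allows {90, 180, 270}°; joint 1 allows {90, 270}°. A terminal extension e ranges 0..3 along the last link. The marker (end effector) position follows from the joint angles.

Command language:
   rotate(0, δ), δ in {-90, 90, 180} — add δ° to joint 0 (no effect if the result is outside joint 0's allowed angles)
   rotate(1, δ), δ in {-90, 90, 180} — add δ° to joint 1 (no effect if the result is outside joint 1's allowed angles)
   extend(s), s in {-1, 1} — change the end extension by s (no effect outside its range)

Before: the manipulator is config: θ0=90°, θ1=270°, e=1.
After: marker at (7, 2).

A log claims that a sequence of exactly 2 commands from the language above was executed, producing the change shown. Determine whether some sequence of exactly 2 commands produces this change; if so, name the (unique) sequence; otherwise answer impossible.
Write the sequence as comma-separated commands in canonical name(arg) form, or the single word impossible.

initial: config: θ0=90°, θ1=270°, e=1
t=1 extend(1) ⇒ config: θ0=90°, θ1=270°, e=2
t=2 extend(1) ⇒ config: θ0=90°, θ1=270°, e=3
all 64 alternatives checked — unique.

extend(1), extend(1)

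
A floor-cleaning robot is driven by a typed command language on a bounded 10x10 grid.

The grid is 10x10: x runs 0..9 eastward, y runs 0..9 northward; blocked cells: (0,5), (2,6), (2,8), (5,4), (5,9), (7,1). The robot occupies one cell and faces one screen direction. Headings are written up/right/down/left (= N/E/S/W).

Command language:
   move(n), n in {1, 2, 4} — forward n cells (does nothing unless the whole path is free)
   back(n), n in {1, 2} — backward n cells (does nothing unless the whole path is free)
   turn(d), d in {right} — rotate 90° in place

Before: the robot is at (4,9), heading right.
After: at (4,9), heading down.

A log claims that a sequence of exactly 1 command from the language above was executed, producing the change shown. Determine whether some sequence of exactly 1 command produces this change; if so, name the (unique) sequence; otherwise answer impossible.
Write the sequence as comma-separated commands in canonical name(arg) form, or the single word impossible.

turn(right)

key: (4,9) unchanged — the single command moves nothing
start: at (4,9), heading right
t=1 turn(right) ⇒ at (4,9), heading down
no rival 1-sequence matches.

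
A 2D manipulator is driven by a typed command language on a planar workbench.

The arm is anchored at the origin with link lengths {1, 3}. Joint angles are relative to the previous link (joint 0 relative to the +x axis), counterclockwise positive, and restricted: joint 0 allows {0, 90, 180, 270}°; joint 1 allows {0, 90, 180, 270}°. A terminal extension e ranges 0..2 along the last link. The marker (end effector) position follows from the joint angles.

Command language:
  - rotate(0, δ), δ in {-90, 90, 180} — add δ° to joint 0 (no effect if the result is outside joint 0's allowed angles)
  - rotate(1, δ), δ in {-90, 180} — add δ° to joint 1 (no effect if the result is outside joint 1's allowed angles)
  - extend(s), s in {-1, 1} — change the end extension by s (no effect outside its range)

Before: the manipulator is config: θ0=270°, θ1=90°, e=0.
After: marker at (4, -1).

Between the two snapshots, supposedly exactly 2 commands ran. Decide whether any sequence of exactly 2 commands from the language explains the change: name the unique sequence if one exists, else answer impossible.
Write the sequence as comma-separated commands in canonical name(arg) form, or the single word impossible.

key: order matters: swapping extend(-1) and extend(1) lands elsewhere
t0: config: θ0=270°, θ1=90°, e=0
1. extend(-1) → config: θ0=270°, θ1=90°, e=0
2. extend(1) → config: θ0=270°, θ1=90°, e=1
no other 2-command option fits: unique.

extend(-1), extend(1)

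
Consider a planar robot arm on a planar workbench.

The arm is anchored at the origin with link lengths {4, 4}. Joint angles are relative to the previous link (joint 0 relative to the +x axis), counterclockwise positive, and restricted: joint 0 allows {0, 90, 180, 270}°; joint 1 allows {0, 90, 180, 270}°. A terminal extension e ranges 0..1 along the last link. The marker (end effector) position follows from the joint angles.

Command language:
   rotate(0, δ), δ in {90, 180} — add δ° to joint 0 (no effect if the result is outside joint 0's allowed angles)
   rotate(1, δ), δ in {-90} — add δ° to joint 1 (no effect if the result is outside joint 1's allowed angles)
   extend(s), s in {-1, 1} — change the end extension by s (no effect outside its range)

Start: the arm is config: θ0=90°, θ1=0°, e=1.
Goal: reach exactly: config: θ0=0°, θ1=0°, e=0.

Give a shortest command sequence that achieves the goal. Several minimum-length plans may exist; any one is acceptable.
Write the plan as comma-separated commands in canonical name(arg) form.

start: config: θ0=90°, θ1=0°, e=1
t=1 rotate(0, 90) ⇒ config: θ0=180°, θ1=0°, e=1
t=2 extend(-1) ⇒ config: θ0=180°, θ1=0°, e=0
t=3 rotate(0, 180) ⇒ config: θ0=0°, θ1=0°, e=0
no 2-step plan works, so 3 is optimal.

rotate(0, 90), extend(-1), rotate(0, 180)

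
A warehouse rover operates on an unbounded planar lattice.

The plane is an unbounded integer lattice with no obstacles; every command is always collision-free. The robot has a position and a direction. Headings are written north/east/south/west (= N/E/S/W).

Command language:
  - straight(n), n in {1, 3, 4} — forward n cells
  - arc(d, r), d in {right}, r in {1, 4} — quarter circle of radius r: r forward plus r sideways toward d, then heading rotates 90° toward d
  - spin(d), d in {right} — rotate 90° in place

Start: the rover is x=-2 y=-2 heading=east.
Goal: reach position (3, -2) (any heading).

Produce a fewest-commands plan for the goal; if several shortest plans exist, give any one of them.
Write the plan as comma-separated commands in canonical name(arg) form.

straight(1), straight(4)

from: x=-2 y=-2 heading=east
1. straight(1) → x=-1 y=-2 heading=east
2. straight(4) → x=3 y=-2 heading=east
shorter routes all fall short; 2 is best.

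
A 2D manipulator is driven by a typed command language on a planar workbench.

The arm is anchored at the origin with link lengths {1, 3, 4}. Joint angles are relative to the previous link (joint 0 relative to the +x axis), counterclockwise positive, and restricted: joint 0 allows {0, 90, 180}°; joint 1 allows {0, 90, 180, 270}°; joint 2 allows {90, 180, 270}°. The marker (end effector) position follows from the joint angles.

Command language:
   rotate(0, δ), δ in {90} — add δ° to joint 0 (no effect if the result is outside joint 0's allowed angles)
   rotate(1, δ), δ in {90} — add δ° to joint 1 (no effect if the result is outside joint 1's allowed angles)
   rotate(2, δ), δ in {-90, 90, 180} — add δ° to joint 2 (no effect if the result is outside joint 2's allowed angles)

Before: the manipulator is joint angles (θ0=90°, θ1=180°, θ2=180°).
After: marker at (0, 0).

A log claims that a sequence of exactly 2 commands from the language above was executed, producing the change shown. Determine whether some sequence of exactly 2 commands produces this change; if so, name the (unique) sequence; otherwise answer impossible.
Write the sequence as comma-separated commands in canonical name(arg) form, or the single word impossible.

initial: joint angles (θ0=90°, θ1=180°, θ2=180°)
[1] after rotate(1, 90): joint angles (θ0=90°, θ1=270°, θ2=180°)
[2] after rotate(1, 90): joint angles (θ0=90°, θ1=0°, θ2=180°)
all 25 alternatives checked — unique.

rotate(1, 90), rotate(1, 90)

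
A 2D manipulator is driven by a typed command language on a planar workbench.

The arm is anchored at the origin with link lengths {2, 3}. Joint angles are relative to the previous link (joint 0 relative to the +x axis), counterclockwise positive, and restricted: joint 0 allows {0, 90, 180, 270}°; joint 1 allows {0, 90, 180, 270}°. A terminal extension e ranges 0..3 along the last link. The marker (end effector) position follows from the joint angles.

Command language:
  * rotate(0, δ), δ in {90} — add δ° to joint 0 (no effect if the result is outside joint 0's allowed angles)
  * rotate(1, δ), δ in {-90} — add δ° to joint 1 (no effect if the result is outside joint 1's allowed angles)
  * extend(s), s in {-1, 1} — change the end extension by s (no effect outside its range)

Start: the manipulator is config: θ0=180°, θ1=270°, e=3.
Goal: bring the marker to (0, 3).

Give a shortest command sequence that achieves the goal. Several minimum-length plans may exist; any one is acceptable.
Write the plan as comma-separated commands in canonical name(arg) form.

rotate(0, 90), rotate(1, -90), extend(-1)

from: config: θ0=180°, θ1=270°, e=3
step 1 (rotate(0, 90)): config: θ0=270°, θ1=270°, e=3
step 2 (rotate(1, -90)): config: θ0=270°, θ1=180°, e=3
step 3 (extend(-1)): config: θ0=270°, θ1=180°, e=2
minimal: 3 command(s), checked below 3.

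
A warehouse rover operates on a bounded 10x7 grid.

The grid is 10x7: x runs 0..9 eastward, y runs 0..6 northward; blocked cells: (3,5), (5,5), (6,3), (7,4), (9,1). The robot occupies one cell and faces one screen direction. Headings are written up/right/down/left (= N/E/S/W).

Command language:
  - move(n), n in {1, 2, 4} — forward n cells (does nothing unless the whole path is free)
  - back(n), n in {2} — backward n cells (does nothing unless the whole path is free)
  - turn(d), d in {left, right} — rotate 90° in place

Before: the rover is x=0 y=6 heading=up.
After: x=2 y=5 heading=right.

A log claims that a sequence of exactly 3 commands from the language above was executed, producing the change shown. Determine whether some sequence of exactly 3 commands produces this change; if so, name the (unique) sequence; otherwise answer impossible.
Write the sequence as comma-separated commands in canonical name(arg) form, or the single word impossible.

all 216 sequences checked — none match.

impossible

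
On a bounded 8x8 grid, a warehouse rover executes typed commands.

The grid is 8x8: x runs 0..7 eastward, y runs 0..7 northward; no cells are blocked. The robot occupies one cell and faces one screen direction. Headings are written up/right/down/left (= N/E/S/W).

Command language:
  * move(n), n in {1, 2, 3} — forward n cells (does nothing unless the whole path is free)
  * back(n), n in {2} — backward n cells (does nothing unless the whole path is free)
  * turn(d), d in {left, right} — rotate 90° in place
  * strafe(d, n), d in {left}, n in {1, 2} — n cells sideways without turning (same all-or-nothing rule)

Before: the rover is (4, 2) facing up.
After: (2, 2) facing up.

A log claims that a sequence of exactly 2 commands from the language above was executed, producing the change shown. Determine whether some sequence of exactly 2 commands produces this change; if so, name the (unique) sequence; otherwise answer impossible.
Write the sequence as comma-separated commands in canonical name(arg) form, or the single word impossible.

strafe(left, 1), strafe(left, 1)

key: still facing N at the end — nothing in the sequence rotates
start: (4, 2) facing up
1. strafe(left, 1) → (3, 2) facing up
2. strafe(left, 1) → (2, 2) facing up
no other 2-command option fits: unique.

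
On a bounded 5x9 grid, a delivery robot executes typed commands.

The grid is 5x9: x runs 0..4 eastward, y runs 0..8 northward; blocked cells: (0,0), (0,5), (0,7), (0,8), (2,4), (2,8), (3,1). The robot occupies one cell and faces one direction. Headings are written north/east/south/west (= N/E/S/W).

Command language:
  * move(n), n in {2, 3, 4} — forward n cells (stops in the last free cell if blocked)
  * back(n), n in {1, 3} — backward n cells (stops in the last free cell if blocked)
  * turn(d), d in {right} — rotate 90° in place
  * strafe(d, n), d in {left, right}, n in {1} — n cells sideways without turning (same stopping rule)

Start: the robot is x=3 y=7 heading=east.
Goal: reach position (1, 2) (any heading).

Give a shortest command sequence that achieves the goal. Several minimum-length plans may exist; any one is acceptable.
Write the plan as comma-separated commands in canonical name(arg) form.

back(3), turn(right), move(3), move(2)

initial: x=3 y=7 heading=east
t=1 back(3) ⇒ x=1 y=7 heading=east
t=2 turn(right) ⇒ x=1 y=7 heading=south
t=3 move(3) ⇒ x=1 y=4 heading=south
t=4 move(2) ⇒ x=1 y=2 heading=south
no 3-step plan works, so 4 is optimal.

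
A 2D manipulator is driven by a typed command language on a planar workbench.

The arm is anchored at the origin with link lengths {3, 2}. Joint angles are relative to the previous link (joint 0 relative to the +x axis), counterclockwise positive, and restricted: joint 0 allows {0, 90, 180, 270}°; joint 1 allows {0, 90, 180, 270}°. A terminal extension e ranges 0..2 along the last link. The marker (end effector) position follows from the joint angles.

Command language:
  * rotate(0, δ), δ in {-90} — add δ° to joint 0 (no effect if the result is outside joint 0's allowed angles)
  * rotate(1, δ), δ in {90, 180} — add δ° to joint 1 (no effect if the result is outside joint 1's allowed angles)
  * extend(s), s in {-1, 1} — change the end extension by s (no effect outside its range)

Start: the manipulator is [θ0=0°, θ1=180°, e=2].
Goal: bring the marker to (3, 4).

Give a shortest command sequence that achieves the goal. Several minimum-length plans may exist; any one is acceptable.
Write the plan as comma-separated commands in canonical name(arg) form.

t0: [θ0=0°, θ1=180°, e=2]
step 1 (rotate(1, 180)): [θ0=0°, θ1=0°, e=2]
step 2 (rotate(1, 90)): [θ0=0°, θ1=90°, e=2]
nothing shorter than 2 reaches the goal.

rotate(1, 180), rotate(1, 90)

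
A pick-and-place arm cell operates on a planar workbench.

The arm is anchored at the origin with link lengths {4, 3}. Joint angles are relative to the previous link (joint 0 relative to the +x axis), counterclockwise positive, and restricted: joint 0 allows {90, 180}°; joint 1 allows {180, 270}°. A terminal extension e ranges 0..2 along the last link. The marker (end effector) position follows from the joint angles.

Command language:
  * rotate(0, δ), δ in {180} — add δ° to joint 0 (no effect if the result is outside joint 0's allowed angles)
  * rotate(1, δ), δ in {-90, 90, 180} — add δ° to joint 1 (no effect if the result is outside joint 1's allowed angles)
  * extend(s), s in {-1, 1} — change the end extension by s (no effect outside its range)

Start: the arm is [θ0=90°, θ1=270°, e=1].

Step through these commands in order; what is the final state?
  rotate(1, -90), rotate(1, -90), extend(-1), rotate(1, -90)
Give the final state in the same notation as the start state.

start: [θ0=90°, θ1=270°, e=1]
[1] after rotate(1, -90): [θ0=90°, θ1=180°, e=1]
[2] after rotate(1, -90): [θ0=90°, θ1=180°, e=1]
[3] after extend(-1): [θ0=90°, θ1=180°, e=0]
[4] after rotate(1, -90): [θ0=90°, θ1=180°, e=0]

[θ0=90°, θ1=180°, e=0]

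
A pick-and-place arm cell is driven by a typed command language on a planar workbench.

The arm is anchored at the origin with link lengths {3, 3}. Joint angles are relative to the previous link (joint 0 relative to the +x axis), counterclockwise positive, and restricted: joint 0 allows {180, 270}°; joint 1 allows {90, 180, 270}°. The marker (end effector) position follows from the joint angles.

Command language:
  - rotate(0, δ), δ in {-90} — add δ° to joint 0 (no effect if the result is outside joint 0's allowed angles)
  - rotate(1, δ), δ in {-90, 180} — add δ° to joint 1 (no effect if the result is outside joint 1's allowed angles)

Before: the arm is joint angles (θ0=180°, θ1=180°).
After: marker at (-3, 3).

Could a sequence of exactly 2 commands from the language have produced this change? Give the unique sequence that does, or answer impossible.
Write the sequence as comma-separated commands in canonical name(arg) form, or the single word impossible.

key: running rotate(1, 180) before rotate(1, -90) would end elsewhere — order is forced
begin: joint angles (θ0=180°, θ1=180°)
1. rotate(1, -90) → joint angles (θ0=180°, θ1=90°)
2. rotate(1, 180) → joint angles (θ0=180°, θ1=270°)
no other 2-command option fits: unique.

rotate(1, -90), rotate(1, 180)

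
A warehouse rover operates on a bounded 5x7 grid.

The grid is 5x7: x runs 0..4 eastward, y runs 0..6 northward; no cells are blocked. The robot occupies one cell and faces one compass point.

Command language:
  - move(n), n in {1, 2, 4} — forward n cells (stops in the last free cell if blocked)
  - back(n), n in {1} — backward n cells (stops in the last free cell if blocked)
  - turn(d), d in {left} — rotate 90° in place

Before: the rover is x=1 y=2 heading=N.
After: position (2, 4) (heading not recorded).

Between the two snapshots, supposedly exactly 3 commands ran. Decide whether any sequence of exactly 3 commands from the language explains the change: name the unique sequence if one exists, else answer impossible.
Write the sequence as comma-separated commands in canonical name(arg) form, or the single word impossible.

move(2), turn(left), back(1)

key: order matters: swapping move(2) and back(1) lands elsewhere
t0: x=1 y=2 heading=N
1. move(2) → x=1 y=4 heading=N
2. turn(left) → x=1 y=4 heading=W
3. back(1) → x=2 y=4 heading=W
no rival 3-sequence matches.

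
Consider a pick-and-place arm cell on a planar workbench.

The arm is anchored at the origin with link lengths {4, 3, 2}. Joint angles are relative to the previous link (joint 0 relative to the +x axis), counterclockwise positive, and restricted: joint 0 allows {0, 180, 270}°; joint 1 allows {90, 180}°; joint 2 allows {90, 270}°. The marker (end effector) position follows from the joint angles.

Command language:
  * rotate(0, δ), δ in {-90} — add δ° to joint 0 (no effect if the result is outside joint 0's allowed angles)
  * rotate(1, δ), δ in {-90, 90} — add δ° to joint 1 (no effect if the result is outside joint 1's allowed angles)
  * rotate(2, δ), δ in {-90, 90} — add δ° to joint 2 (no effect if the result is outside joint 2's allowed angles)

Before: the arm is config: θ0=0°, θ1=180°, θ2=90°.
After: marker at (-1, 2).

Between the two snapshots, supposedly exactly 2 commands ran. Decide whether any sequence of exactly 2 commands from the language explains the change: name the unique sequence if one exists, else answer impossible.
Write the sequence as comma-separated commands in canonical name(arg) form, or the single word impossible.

start: config: θ0=0°, θ1=180°, θ2=90°
[1] after rotate(0, -90): config: θ0=270°, θ1=180°, θ2=90°
[2] after rotate(0, -90): config: θ0=180°, θ1=180°, θ2=90°
no other 2-command option fits: unique.

rotate(0, -90), rotate(0, -90)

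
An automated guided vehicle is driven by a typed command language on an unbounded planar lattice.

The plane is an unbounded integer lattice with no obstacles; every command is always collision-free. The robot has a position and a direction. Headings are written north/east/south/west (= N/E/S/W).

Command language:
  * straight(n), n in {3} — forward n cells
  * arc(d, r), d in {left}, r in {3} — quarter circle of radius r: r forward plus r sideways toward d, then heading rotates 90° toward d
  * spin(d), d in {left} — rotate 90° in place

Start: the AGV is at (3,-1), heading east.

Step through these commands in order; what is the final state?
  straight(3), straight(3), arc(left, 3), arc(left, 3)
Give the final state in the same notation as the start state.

at (9,5), heading west

t0: at (3,-1), heading east
step 1 (straight(3)): at (6,-1), heading east
step 2 (straight(3)): at (9,-1), heading east
step 3 (arc(left, 3)): at (12,2), heading north
step 4 (arc(left, 3)): at (9,5), heading west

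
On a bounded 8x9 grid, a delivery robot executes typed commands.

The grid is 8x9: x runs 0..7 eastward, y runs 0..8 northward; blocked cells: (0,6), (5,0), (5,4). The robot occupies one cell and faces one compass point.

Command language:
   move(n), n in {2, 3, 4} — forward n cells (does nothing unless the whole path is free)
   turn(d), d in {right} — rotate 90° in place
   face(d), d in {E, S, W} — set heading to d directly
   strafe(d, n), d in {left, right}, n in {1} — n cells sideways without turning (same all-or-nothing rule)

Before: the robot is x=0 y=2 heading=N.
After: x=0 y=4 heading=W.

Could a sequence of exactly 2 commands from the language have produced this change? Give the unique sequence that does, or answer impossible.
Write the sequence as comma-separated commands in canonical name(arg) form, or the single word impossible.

key: cell and facing (now W) both changed — the 2 commands mix motion and turning
begin: x=0 y=2 heading=N
[1] after move(2): x=0 y=4 heading=N
[2] after face(W): x=0 y=4 heading=W
no rival 2-sequence matches.

move(2), face(W)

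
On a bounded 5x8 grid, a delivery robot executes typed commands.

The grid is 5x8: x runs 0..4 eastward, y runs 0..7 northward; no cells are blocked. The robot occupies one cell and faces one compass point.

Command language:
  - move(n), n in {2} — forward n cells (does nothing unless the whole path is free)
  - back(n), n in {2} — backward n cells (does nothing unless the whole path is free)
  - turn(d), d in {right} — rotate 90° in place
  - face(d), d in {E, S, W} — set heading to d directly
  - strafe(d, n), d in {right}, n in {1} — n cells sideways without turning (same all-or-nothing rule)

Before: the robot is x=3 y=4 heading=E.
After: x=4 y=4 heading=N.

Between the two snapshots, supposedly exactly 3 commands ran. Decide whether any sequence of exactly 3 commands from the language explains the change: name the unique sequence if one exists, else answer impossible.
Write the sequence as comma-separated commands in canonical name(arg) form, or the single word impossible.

face(W), turn(right), strafe(right, 1)

key: order matters: swapping face(W) and strafe(right, 1) lands elsewhere
t0: x=3 y=4 heading=E
1. face(W) → x=3 y=4 heading=W
2. turn(right) → x=3 y=4 heading=N
3. strafe(right, 1) → x=4 y=4 heading=N
all 343 alternatives checked — unique.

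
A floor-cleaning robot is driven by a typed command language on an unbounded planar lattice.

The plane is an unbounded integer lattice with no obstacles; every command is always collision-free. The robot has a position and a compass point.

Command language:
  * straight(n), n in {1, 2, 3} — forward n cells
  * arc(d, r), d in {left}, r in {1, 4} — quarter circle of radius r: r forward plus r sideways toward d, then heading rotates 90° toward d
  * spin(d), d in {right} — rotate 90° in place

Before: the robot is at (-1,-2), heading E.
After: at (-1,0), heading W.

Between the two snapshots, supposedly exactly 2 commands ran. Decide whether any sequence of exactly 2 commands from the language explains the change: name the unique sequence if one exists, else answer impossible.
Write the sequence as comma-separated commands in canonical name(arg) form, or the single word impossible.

arc(left, 1), arc(left, 1)

key: cell and facing (now W) both changed — the 2 commands mix motion and turning
t0: at (-1,-2), heading E
t=1 arc(left, 1) ⇒ at (0,-1), heading N
t=2 arc(left, 1) ⇒ at (-1,0), heading W
no rival 2-sequence matches.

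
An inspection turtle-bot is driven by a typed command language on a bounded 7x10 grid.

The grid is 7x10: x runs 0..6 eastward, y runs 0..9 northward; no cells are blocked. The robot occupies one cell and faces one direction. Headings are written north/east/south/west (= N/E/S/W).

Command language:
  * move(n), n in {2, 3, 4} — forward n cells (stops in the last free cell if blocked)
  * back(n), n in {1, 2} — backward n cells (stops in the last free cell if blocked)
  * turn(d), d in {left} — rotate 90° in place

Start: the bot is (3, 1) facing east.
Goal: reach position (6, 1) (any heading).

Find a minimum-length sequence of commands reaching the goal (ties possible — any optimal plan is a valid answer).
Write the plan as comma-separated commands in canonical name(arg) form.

move(4)

from: (3, 1) facing east
[1] after move(4): (6, 1) facing east
minimal: 1 command(s), checked below 1.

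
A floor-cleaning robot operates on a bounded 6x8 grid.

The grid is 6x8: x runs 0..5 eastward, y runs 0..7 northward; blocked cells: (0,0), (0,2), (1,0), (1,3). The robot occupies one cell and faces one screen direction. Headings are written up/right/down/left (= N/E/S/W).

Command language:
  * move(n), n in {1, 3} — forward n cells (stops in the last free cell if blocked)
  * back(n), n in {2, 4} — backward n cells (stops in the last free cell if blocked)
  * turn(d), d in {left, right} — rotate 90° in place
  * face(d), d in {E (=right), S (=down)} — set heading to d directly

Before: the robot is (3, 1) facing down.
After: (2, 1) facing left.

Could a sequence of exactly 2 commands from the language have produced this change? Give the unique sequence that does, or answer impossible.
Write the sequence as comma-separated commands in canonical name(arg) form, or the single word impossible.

turn(right), move(1)

key: running move(1) before turn(right) would end elsewhere — order is forced
start: (3, 1) facing down
1. turn(right) → (3, 1) facing left
2. move(1) → (2, 1) facing left
uniquely the one of 64 2-step routes that fits.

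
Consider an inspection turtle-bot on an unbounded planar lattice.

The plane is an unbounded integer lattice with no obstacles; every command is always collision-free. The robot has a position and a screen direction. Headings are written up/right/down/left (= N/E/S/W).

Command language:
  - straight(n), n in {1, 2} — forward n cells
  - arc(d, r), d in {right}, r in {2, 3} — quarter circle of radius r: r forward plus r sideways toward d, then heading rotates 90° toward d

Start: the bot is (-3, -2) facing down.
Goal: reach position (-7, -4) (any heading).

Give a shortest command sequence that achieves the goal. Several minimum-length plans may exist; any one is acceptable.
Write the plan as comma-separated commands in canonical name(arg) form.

arc(right, 2), straight(2)

begin: (-3, -2) facing down
step 1 (arc(right, 2)): (-5, -4) facing left
step 2 (straight(2)): (-7, -4) facing left
no 1-step plan works, so 2 is optimal.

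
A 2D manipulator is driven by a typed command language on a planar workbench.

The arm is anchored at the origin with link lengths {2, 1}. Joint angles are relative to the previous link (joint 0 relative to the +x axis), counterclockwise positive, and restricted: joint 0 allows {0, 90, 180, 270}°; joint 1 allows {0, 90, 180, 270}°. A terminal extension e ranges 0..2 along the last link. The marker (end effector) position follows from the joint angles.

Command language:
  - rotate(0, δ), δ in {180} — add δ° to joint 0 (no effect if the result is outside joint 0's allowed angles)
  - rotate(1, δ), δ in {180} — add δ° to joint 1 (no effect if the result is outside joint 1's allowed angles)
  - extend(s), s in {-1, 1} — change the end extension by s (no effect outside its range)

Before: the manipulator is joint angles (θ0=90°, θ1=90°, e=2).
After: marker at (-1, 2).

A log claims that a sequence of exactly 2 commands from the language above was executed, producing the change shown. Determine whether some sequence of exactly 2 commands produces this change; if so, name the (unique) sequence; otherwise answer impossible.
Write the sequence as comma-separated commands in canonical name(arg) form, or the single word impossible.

start: joint angles (θ0=90°, θ1=90°, e=2)
t=1 extend(-1) ⇒ joint angles (θ0=90°, θ1=90°, e=1)
t=2 extend(-1) ⇒ joint angles (θ0=90°, θ1=90°, e=0)
no rival 2-sequence matches.

extend(-1), extend(-1)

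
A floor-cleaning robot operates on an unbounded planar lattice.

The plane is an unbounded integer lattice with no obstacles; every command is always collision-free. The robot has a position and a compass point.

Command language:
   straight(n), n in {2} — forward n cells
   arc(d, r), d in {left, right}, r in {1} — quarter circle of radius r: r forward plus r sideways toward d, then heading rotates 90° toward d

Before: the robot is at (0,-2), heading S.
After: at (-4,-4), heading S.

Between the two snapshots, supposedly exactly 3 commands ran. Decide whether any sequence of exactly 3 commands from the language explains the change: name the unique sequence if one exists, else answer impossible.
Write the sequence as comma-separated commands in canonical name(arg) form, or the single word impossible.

key: running arc(left, 1) before arc(right, 1) would end elsewhere — order is forced
t0: at (0,-2), heading S
[1] after arc(right, 1): at (-1,-3), heading W
[2] after straight(2): at (-3,-3), heading W
[3] after arc(left, 1): at (-4,-4), heading S
no rival 3-sequence matches.

arc(right, 1), straight(2), arc(left, 1)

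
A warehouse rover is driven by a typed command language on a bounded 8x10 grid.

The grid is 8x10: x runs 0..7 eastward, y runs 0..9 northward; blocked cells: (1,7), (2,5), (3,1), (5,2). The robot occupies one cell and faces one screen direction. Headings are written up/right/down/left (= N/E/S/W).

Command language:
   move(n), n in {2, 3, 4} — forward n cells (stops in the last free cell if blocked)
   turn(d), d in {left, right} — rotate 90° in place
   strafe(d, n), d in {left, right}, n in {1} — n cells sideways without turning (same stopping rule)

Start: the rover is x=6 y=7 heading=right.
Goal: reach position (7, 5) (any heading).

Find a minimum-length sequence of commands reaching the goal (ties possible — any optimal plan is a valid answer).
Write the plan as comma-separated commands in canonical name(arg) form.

turn(right), move(2), strafe(left, 1)

from: x=6 y=7 heading=right
step 1 (turn(right)): x=6 y=7 heading=down
step 2 (move(2)): x=6 y=5 heading=down
step 3 (strafe(left, 1)): x=7 y=5 heading=down
shorter routes all fall short; 3 is best.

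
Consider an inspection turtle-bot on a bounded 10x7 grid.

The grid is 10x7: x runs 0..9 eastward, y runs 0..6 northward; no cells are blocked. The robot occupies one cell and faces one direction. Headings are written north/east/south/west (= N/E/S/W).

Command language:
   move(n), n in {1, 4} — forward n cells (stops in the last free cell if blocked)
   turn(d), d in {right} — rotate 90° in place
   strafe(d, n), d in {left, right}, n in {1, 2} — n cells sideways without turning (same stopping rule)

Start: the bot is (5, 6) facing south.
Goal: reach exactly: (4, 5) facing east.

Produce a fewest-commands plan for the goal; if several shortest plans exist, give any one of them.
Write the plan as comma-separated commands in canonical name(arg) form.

initial: (5, 6) facing south
[1] after move(1): (5, 5) facing south
[2] after strafe(right, 1): (4, 5) facing south
[3] after turn(right): (4, 5) facing west
[4] after turn(right): (4, 5) facing north
[5] after turn(right): (4, 5) facing east
nothing shorter than 5 reaches the goal.

move(1), strafe(right, 1), turn(right), turn(right), turn(right)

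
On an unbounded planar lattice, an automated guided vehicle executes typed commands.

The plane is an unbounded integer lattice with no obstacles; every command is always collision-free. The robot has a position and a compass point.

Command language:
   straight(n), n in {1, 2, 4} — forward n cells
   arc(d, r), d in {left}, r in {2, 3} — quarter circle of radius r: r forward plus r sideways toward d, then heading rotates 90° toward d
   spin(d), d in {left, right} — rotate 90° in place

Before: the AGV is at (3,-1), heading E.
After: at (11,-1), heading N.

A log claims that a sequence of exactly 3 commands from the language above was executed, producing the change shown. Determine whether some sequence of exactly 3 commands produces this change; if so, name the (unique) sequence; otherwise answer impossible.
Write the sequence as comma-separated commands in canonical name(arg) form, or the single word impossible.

straight(4), straight(4), spin(left)

key: position moved to (11,-1) AND the heading swung to N — translation plus rotation needed
initial: at (3,-1), heading E
t=1 straight(4) ⇒ at (7,-1), heading E
t=2 straight(4) ⇒ at (11,-1), heading E
t=3 spin(left) ⇒ at (11,-1), heading N
all 343 alternatives checked — unique.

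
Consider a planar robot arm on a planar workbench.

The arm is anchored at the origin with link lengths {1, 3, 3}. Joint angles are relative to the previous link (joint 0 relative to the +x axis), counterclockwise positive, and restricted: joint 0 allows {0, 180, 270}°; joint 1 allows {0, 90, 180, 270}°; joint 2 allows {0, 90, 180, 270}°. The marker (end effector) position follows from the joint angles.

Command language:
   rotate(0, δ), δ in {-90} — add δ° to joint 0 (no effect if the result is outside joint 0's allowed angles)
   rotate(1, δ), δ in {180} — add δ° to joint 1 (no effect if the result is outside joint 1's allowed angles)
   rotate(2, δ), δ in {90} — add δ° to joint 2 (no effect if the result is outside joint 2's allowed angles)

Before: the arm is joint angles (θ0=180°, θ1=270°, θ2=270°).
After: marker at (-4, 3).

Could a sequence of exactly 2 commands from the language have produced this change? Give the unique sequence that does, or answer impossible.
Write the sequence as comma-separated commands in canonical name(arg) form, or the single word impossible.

from: joint angles (θ0=180°, θ1=270°, θ2=270°)
[1] after rotate(2, 90): joint angles (θ0=180°, θ1=270°, θ2=0°)
[2] after rotate(2, 90): joint angles (θ0=180°, θ1=270°, θ2=90°)
uniquely the one of 9 2-step routes that fits.

rotate(2, 90), rotate(2, 90)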